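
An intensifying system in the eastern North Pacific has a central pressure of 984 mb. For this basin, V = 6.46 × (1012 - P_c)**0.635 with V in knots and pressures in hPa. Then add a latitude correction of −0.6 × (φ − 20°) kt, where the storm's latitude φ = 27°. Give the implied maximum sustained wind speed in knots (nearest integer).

49 kt

ΔP = 1012 − 984 = 28 mb.
28^0.635 ≈ 8.297.
V ≈ 6.46 × 8.297 ≈ 53.6 kt.
Latitude correction: −0.6 × (27 − 20) = -4.2 kt.
Corrected V ≈ 49.4 kt → 49 kt.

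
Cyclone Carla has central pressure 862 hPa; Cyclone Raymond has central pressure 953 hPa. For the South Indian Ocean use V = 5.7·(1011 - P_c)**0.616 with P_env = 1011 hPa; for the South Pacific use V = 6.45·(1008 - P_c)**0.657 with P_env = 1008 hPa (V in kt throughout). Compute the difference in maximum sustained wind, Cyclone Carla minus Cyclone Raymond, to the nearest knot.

Cyclone Carla: ΔP = 149; V ≈ 5.7 × 149^0.616 ≈ 124.32 kt.
Cyclone Raymond: ΔP = 55; V ≈ 6.45 × 55^0.657 ≈ 89.74 kt.
Difference ≈ 124.32 − 89.74 = 34.58 → 35 kt.

35 kt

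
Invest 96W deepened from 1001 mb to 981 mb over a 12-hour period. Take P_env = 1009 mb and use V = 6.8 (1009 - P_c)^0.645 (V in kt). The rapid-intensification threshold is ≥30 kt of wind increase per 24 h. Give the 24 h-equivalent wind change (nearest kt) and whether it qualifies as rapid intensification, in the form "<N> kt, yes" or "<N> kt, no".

65 kt, yes

V₁: ΔP = 8, V ≈ 6.8 × 8^0.645 ≈ 26.00 kt.
V₂: ΔP = 28, V ≈ 6.8 × 28^0.645 ≈ 58.33 kt.
ΔV over 12 h = 32.33 kt → 24 h equivalent = 32.33 × 24/12 ≈ 64.66 kt.
65 kt ≥ 30 kt ⇒ rapid intensification.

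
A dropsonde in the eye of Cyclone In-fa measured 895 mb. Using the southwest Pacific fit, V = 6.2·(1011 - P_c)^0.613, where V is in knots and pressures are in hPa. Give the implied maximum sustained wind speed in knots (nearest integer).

ΔP = 1011 − 895 = 116 mb.
116^0.613 ≈ 18.429.
V ≈ 6.2 × 18.429 ≈ 114.3 kt.

114 kt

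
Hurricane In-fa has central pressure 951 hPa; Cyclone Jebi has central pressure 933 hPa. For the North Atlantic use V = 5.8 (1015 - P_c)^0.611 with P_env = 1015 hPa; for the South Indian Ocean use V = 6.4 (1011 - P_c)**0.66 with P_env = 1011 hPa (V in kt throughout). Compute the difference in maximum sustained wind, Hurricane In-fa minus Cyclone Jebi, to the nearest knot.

Hurricane In-fa: ΔP = 64; V ≈ 5.8 × 64^0.611 ≈ 73.62 kt.
Cyclone Jebi: ΔP = 78; V ≈ 6.4 × 78^0.66 ≈ 113.49 kt.
Difference ≈ 73.62 − 113.49 = -39.87 → -40 kt.

-40 kt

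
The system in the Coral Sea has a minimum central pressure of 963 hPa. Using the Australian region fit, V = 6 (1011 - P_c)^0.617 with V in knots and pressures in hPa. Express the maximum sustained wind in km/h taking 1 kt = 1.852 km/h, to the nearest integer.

ΔP = 1011 − 963 = 48 hPa.
V ≈ 6 × 48^0.617 = 6 × 10.897 ≈ 65.385 kt.
65.385 × 1.852 ≈ 121.09 km/h → 121 km/h.

121 km/h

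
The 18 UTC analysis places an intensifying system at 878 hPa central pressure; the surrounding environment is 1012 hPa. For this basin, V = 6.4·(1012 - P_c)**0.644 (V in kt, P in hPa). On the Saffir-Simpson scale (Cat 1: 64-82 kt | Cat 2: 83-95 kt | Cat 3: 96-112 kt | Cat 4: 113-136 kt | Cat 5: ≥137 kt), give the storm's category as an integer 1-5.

ΔP = 1012 − 878 = 134 hPa.
V ≈ 6.4 × 134^0.644 = 6.4 × 23.43 ≈ 150 kt.
150 kt falls in the Category 5 band.

5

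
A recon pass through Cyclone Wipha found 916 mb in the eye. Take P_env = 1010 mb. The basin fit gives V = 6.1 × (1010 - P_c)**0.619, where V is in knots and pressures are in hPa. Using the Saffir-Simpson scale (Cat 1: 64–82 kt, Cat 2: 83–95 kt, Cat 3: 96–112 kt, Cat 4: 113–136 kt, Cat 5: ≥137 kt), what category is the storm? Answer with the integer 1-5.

3

ΔP = 1010 − 916 = 94 mb.
V ≈ 6.1 × 94^0.619 = 6.1 × 16.65 ≈ 102 kt.
102 kt falls in the Category 3 band.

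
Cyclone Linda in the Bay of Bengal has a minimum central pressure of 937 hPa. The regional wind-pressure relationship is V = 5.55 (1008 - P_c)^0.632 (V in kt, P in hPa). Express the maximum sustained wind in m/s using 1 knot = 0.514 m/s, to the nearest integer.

ΔP = 1008 − 937 = 71 hPa.
V ≈ 5.55 × 71^0.632 = 5.55 × 14.791 ≈ 82.090 kt.
82.090 × 0.514 ≈ 42.19 m/s → 42 m/s.

42 m/s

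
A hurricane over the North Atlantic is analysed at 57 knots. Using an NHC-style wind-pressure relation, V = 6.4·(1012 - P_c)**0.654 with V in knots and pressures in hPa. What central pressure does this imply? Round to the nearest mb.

984 mb

ΔP = (V / 6.4)^(1/0.654) = (57/6.4)^1.529.
57/6.4 = 8.906; 8.906^1.529 ≈ 28.32 mb.
P_c = 1012 − 28.32 = 983.68 ≈ 984 mb.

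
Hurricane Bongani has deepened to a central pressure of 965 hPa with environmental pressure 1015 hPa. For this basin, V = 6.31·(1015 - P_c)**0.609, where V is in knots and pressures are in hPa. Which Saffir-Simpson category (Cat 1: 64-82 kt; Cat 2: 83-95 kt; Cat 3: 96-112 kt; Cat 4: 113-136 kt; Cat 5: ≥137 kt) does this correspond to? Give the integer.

ΔP = 1015 − 965 = 50 hPa.
V ≈ 6.31 × 50^0.609 = 6.31 × 10.83 ≈ 68 kt.
68 kt falls in the Category 1 band.

1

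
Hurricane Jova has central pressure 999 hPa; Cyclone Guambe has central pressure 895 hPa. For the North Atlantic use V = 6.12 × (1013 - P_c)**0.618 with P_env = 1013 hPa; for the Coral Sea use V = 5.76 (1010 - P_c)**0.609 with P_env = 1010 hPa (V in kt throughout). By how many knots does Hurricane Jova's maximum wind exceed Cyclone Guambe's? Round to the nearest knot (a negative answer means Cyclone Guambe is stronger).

-72 kt

Hurricane Jova: ΔP = 14; V ≈ 6.12 × 14^0.618 ≈ 31.27 kt.
Cyclone Guambe: ΔP = 115; V ≈ 5.76 × 115^0.609 ≈ 103.61 kt.
Difference ≈ 31.27 − 103.61 = -72.34 → -72 kt.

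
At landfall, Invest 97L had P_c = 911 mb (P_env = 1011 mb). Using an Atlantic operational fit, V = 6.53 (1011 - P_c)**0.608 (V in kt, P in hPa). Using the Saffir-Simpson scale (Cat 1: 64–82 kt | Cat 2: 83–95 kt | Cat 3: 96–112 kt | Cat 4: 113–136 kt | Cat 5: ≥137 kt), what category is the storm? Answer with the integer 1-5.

3

ΔP = 1011 − 911 = 100 mb.
V ≈ 6.53 × 100^0.608 = 6.53 × 16.44 ≈ 107 kt.
107 kt falls in the Category 3 band.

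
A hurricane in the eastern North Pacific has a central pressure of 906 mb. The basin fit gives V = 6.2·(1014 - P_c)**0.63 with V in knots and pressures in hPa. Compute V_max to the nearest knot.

118 kt

ΔP = 1014 − 906 = 108 mb.
108^0.63 ≈ 19.101.
V ≈ 6.2 × 19.101 ≈ 118.4 kt.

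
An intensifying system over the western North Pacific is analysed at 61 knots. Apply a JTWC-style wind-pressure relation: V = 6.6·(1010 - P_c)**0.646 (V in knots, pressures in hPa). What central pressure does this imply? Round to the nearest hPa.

ΔP = (V / 6.6)^(1/0.646) = (61/6.6)^1.548.
61/6.6 = 9.242; 9.242^1.548 ≈ 31.26 hPa.
P_c = 1010 − 31.26 = 978.74 ≈ 979 hPa.

979 hPa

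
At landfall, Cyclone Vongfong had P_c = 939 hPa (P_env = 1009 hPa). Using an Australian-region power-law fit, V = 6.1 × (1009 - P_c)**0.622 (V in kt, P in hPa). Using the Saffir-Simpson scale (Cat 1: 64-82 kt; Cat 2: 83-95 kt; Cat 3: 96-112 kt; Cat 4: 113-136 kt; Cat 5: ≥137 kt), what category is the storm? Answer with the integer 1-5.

ΔP = 1009 − 939 = 70 hPa.
V ≈ 6.1 × 70^0.622 = 6.1 × 14.05 ≈ 86 kt.
86 kt falls in the Category 2 band.

2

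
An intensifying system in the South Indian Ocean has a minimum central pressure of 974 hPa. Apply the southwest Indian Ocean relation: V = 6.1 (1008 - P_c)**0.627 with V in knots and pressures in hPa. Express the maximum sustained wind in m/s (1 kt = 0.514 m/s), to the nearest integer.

ΔP = 1008 − 974 = 34 hPa.
V ≈ 6.1 × 34^0.627 = 6.1 × 9.125 ≈ 55.663 kt.
55.663 × 0.514 ≈ 28.61 m/s → 29 m/s.

29 m/s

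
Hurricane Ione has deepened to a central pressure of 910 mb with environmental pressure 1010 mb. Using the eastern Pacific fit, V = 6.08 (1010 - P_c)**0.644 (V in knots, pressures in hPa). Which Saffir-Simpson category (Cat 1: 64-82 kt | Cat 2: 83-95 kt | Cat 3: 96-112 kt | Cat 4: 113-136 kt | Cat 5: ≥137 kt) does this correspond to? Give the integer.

ΔP = 1010 − 910 = 100 mb.
V ≈ 6.08 × 100^0.644 = 6.08 × 19.41 ≈ 118 kt.
118 kt falls in the Category 4 band.

4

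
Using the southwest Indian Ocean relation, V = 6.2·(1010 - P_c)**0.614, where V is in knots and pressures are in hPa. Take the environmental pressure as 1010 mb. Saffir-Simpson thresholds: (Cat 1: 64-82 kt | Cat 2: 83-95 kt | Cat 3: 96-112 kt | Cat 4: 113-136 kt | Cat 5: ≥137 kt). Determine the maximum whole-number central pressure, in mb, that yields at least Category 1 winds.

Category 1 begins at V = 64 kt.
Required ΔP = (64/6.2)^(1/0.614) = 10.323^1.629 ≈ 44.78 mb.
P_c ≤ 1010 − 44.78 = 965.22, so the highest integer P_c is 965 mb.

965 mb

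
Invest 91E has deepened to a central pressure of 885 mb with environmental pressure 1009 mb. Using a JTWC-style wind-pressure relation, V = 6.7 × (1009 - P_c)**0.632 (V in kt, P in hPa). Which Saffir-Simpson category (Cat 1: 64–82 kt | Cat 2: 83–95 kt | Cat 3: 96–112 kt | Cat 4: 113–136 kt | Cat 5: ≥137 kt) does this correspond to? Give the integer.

5

ΔP = 1009 − 885 = 124 mb.
V ≈ 6.7 × 124^0.632 = 6.7 × 21.04 ≈ 141 kt.
141 kt falls in the Category 5 band.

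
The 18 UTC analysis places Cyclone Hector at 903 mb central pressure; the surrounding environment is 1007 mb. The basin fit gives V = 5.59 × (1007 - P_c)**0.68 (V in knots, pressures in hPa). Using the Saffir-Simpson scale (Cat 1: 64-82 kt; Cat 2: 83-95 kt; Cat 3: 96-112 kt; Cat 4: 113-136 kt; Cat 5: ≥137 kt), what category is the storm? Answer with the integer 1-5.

ΔP = 1007 − 903 = 104 mb.
V ≈ 5.59 × 104^0.68 = 5.59 × 23.53 ≈ 132 kt.
132 kt falls in the Category 4 band.

4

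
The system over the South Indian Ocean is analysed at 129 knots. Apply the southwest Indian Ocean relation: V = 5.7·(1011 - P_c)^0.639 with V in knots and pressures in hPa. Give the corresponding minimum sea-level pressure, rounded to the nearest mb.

ΔP = (V / 5.7)^(1/0.639) = (129/5.7)^1.565.
129/5.7 = 22.632; 22.632^1.565 ≈ 131.84 mb.
P_c = 1011 − 131.84 = 879.16 ≈ 879 mb.

879 mb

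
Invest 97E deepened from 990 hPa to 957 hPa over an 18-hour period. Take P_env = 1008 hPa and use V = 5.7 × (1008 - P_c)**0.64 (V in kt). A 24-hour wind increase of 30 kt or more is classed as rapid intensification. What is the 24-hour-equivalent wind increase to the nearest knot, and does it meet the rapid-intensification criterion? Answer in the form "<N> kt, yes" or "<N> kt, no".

46 kt, yes

V₁: ΔP = 18, V ≈ 5.7 × 18^0.64 ≈ 36.25 kt.
V₂: ΔP = 51, V ≈ 5.7 × 51^0.64 ≈ 70.59 kt.
ΔV over 18 h = 34.34 kt → 24 h equivalent = 34.34 × 24/18 ≈ 45.79 kt.
46 kt ≥ 30 kt ⇒ rapid intensification.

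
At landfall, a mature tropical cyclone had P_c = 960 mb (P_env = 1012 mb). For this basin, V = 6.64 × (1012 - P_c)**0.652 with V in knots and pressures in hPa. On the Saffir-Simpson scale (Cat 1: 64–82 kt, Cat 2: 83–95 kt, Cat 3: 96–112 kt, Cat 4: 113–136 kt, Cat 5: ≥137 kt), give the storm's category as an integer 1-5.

2

ΔP = 1012 − 960 = 52 mb.
V ≈ 6.64 × 52^0.652 = 6.64 × 13.15 ≈ 87 kt.
87 kt falls in the Category 2 band.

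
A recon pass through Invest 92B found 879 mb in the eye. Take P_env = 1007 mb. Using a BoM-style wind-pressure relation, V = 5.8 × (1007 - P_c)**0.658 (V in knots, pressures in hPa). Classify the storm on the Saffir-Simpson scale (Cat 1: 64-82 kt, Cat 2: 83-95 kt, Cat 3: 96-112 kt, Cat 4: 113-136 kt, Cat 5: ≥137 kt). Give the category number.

5

ΔP = 1007 − 879 = 128 mb.
V ≈ 5.8 × 128^0.658 = 5.8 × 24.35 ≈ 141 kt.
141 kt falls in the Category 5 band.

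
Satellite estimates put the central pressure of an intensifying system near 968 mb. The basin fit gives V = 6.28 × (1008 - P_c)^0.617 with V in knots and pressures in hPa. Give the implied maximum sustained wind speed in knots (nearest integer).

ΔP = 1008 − 968 = 40 mb.
40^0.617 ≈ 9.738.
V ≈ 6.28 × 9.738 ≈ 61.2 kt.

61 kt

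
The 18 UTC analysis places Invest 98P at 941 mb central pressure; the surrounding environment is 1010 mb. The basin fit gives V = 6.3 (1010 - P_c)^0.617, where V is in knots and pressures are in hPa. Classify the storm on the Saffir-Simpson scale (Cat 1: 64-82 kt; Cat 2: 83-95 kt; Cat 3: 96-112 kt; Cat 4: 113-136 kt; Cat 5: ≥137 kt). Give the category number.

2

ΔP = 1010 − 941 = 69 mb.
V ≈ 6.3 × 69^0.617 = 6.3 × 13.63 ≈ 86 kt.
86 kt falls in the Category 2 band.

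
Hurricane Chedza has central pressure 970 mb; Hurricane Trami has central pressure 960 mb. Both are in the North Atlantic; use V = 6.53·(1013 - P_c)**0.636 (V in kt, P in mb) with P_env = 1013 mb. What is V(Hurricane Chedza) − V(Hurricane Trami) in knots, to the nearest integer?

Hurricane Chedza: ΔP = 43; V ≈ 6.53 × 43^0.636 ≈ 71.42 kt.
Hurricane Trami: ΔP = 53; V ≈ 6.53 × 53^0.636 ≈ 81.57 kt.
Difference ≈ 71.42 − 81.57 = -10.15 → -10 kt.

-10 kt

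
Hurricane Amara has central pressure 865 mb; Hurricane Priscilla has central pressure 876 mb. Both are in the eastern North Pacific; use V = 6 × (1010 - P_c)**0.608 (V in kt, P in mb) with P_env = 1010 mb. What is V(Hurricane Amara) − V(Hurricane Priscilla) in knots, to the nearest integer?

6 kt

Hurricane Amara: ΔP = 145; V ≈ 6 × 145^0.608 ≈ 123.67 kt.
Hurricane Priscilla: ΔP = 134; V ≈ 6 × 134^0.608 ≈ 117.88 kt.
Difference ≈ 123.67 − 117.88 = 5.79 → 6 kt.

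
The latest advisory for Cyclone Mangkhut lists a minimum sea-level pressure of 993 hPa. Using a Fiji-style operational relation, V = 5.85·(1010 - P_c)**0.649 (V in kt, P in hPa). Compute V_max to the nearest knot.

37 kt

ΔP = 1010 − 993 = 17 hPa.
17^0.649 ≈ 6.289.
V ≈ 5.85 × 6.289 ≈ 36.8 kt.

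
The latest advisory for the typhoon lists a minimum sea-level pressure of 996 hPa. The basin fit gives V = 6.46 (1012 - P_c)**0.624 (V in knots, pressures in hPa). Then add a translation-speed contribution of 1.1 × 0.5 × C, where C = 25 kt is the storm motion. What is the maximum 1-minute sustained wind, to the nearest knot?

50 kt

ΔP = 1012 − 996 = 16 hPa.
16^0.624 ≈ 5.641.
V ≈ 6.46 × 5.641 ≈ 36.4 kt.
Translation term: 1.1 × 0.5 × 25 = 13.75 kt.
Corrected V ≈ 50.15 kt → 50 kt.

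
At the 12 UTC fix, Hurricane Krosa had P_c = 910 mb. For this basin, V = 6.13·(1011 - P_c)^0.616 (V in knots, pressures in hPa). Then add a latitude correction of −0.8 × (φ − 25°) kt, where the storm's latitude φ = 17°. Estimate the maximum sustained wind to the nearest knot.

ΔP = 1011 − 910 = 101 mb.
101^0.616 ≈ 17.166.
V ≈ 6.13 × 17.166 ≈ 105.2 kt.
Latitude correction: −0.8 × (17 − 25) = 6.4 kt.
Corrected V ≈ 111.6 kt → 112 kt.

112 kt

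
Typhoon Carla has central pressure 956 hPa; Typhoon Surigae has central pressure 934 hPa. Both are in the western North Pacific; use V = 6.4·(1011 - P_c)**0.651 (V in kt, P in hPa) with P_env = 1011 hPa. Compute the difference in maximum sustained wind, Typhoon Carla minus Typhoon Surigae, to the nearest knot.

-21 kt

Typhoon Carla: ΔP = 55; V ≈ 6.4 × 55^0.651 ≈ 86.93 kt.
Typhoon Surigae: ΔP = 77; V ≈ 6.4 × 77^0.651 ≈ 108.21 kt.
Difference ≈ 86.93 − 108.21 = -21.28 → -21 kt.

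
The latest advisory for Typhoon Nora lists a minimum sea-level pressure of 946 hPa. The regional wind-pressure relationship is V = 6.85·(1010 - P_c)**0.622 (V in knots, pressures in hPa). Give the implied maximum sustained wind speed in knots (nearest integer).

ΔP = 1010 − 946 = 64 hPa.
64^0.622 ≈ 13.288.
V ≈ 6.85 × 13.288 ≈ 91.0 kt.

91 kt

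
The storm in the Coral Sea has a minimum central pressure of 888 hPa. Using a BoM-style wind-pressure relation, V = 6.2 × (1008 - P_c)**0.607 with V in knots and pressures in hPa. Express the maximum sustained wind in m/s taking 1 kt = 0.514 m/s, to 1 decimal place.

58.3 m/s

ΔP = 1008 − 888 = 120 hPa.
V ≈ 6.2 × 120^0.607 = 6.2 × 18.284 ≈ 113.359 kt.
113.359 × 0.514 ≈ 58.27 m/s → 58.3 m/s.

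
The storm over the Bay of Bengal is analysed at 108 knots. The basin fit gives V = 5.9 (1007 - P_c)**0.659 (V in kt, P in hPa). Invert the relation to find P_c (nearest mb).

ΔP = (V / 5.9)^(1/0.659) = (108/5.9)^1.517.
108/5.9 = 18.305; 18.305^1.517 ≈ 82.39 mb.
P_c = 1007 − 82.39 = 924.61 ≈ 925 mb.

925 mb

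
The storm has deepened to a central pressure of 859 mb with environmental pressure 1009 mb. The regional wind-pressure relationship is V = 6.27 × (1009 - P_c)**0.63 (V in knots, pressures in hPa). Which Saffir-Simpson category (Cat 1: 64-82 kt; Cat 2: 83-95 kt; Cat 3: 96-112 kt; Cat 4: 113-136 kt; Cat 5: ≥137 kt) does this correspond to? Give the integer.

ΔP = 1009 − 859 = 150 mb.
V ≈ 6.27 × 150^0.63 = 6.27 × 23.49 ≈ 147 kt.
147 kt falls in the Category 5 band.

5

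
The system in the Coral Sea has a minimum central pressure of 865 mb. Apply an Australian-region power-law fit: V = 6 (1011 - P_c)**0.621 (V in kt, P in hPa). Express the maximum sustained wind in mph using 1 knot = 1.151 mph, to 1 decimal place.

152.5 mph

ΔP = 1011 − 865 = 146 mb.
V ≈ 6 × 146^0.621 = 6 × 22.083 ≈ 132.500 kt.
132.500 × 1.151 ≈ 152.51 mph → 152.5 mph.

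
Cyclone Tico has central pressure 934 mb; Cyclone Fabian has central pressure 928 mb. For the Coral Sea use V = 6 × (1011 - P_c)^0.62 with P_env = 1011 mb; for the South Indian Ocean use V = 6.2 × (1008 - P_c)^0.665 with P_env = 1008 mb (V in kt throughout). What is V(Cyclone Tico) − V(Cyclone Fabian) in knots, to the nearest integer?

-26 kt

Cyclone Tico: ΔP = 77; V ≈ 6 × 77^0.62 ≈ 88.67 kt.
Cyclone Fabian: ΔP = 80; V ≈ 6.2 × 80^0.665 ≈ 114.27 kt.
Difference ≈ 88.67 − 114.27 = -25.60 → -26 kt.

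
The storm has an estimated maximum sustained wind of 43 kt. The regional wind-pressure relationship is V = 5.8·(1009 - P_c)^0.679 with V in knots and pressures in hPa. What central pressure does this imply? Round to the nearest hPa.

990 hPa

ΔP = (V / 5.8)^(1/0.679) = (43/5.8)^1.473.
43/5.8 = 7.414; 7.414^1.473 ≈ 19.11 hPa.
P_c = 1009 − 19.11 = 989.89 ≈ 990 hPa.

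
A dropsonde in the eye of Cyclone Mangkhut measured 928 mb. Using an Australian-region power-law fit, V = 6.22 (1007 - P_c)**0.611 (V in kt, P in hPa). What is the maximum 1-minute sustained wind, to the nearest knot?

90 kt

ΔP = 1007 − 928 = 79 mb.
79^0.611 ≈ 14.436.
V ≈ 6.22 × 14.436 ≈ 89.8 kt.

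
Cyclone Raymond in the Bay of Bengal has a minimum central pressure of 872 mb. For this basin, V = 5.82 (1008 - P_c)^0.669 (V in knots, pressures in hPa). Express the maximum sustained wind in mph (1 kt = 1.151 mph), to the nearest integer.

179 mph

ΔP = 1008 − 872 = 136 mb.
V ≈ 5.82 × 136^0.669 = 5.82 × 26.751 ≈ 155.690 kt.
155.690 × 1.151 ≈ 179.20 mph → 179 mph.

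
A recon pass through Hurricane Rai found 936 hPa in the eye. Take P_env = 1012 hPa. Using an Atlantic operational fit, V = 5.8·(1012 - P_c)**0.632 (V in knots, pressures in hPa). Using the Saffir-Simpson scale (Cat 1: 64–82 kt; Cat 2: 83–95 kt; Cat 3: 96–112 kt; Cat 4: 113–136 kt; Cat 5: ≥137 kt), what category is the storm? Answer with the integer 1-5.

ΔP = 1012 − 936 = 76 hPa.
V ≈ 5.8 × 76^0.632 = 5.8 × 15.44 ≈ 90 kt.
90 kt falls in the Category 2 band.

2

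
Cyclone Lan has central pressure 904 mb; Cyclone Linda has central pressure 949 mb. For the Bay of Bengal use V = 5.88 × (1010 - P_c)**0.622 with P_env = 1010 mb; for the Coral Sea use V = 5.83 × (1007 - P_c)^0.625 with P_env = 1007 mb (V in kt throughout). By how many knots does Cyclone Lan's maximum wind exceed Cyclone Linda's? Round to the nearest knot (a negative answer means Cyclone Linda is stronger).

Cyclone Lan: ΔP = 106; V ≈ 5.88 × 106^0.622 ≈ 106.93 kt.
Cyclone Linda: ΔP = 58; V ≈ 5.83 × 58^0.625 ≈ 73.76 kt.
Difference ≈ 106.93 − 73.76 = 33.17 → 33 kt.

33 kt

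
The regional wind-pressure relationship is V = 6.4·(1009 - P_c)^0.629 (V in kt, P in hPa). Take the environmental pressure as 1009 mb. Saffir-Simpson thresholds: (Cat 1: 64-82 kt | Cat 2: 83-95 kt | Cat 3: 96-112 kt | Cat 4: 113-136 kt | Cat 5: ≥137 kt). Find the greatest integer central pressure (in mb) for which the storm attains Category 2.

950 mb

Category 2 begins at V = 83 kt.
Required ΔP = (83/6.4)^(1/0.629) = 12.969^1.590 ≈ 58.79 mb.
P_c ≤ 1009 − 58.79 = 950.21, so the highest integer P_c is 950 mb.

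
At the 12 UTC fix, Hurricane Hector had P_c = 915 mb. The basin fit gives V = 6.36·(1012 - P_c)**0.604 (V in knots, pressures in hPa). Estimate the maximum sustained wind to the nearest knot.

ΔP = 1012 − 915 = 97 mb.
97^0.604 ≈ 15.849.
V ≈ 6.36 × 15.849 ≈ 100.8 kt.

101 kt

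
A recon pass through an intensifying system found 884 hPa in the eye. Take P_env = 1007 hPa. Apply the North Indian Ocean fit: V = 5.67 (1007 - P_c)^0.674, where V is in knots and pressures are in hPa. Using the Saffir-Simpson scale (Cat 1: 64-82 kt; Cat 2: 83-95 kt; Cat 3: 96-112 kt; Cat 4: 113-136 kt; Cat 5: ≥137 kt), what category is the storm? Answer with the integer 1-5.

5

ΔP = 1007 − 884 = 123 hPa.
V ≈ 5.67 × 123^0.674 = 5.67 × 25.62 ≈ 145 kt.
145 kt falls in the Category 5 band.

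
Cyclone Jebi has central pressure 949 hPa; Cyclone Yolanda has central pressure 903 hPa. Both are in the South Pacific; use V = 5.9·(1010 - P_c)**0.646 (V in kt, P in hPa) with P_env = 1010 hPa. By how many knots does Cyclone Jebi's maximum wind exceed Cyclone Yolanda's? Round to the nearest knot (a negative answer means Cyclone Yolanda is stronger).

-37 kt

Cyclone Jebi: ΔP = 61; V ≈ 5.9 × 61^0.646 ≈ 83.98 kt.
Cyclone Yolanda: ΔP = 107; V ≈ 5.9 × 107^0.646 ≈ 120.74 kt.
Difference ≈ 83.98 − 120.74 = -36.76 → -37 kt.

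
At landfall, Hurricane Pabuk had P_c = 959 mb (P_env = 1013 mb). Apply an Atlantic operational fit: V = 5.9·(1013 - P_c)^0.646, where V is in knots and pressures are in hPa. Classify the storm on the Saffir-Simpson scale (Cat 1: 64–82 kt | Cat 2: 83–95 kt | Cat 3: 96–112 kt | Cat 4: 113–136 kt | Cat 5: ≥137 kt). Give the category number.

1

ΔP = 1013 − 959 = 54 mb.
V ≈ 5.9 × 54^0.646 = 5.9 × 13.16 ≈ 78 kt.
78 kt falls in the Category 1 band.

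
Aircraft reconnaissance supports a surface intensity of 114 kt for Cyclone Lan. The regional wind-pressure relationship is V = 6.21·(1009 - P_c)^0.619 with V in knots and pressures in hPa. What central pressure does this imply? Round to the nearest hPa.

ΔP = (V / 6.21)^(1/0.619) = (114/6.21)^1.616.
114/6.21 = 18.357; 18.357^1.616 ≈ 110.08 hPa.
P_c = 1009 − 110.08 = 898.92 ≈ 899 hPa.

899 hPa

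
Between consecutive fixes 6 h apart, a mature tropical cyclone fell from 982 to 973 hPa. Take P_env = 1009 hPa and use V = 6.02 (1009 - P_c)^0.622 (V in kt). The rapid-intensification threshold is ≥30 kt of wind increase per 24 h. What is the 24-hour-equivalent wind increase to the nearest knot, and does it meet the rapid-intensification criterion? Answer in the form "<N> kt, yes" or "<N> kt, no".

37 kt, yes

V₁: ΔP = 27, V ≈ 6.02 × 27^0.622 ≈ 46.76 kt.
V₂: ΔP = 36, V ≈ 6.02 × 36^0.622 ≈ 55.93 kt.
ΔV over 6 h = 9.17 kt → 24 h equivalent = 9.17 × 24/6 ≈ 36.68 kt.
37 kt ≥ 30 kt ⇒ rapid intensification.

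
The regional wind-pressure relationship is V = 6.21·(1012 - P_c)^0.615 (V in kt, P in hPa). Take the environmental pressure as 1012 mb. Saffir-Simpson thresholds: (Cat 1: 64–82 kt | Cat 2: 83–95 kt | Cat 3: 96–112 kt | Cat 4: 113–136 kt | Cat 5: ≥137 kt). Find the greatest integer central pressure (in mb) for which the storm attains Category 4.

Category 4 begins at V = 113 kt.
Required ΔP = (113/6.21)^(1/0.615) = 18.196^1.626 ≈ 111.88 mb.
P_c ≤ 1012 − 111.88 = 900.12, so the highest integer P_c is 900 mb.

900 mb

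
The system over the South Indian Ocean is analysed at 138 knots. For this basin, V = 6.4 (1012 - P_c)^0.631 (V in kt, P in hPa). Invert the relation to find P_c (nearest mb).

882 mb

ΔP = (V / 6.4)^(1/0.631) = (138/6.4)^1.585.
138/6.4 = 21.562; 21.562^1.585 ≈ 129.91 mb.
P_c = 1012 − 129.91 = 882.09 ≈ 882 mb.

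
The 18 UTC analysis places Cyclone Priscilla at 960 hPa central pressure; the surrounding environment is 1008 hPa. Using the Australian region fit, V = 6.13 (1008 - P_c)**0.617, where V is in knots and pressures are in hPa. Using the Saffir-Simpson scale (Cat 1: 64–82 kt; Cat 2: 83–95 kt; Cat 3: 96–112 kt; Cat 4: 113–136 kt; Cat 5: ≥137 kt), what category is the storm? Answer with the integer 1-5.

ΔP = 1008 − 960 = 48 hPa.
V ≈ 6.13 × 48^0.617 = 6.13 × 10.90 ≈ 67 kt.
67 kt falls in the Category 1 band.

1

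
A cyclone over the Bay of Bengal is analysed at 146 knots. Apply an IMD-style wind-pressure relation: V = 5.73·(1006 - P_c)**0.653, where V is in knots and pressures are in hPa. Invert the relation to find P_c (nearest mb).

864 mb

ΔP = (V / 5.73)^(1/0.653) = (146/5.73)^1.531.
146/5.73 = 25.480; 25.480^1.531 ≈ 142.38 mb.
P_c = 1006 − 142.38 = 863.62 ≈ 864 mb.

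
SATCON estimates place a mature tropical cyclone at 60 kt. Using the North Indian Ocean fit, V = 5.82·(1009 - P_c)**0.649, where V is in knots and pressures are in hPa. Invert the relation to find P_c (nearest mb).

973 mb

ΔP = (V / 5.82)^(1/0.649) = (60/5.82)^1.541.
60/5.82 = 10.309; 10.309^1.541 ≈ 36.41 mb.
P_c = 1009 − 36.41 = 972.59 ≈ 973 mb.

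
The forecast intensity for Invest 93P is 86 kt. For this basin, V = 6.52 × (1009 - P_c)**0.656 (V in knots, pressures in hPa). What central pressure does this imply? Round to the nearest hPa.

958 hPa

ΔP = (V / 6.52)^(1/0.656) = (86/6.52)^1.524.
86/6.52 = 13.190; 13.190^1.524 ≈ 51.02 hPa.
P_c = 1009 − 51.02 = 957.98 ≈ 958 hPa.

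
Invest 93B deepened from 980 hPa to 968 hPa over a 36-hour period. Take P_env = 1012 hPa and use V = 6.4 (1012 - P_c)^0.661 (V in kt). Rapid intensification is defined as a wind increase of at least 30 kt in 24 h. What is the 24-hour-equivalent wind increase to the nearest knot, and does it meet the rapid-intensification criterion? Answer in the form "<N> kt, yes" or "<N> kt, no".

V₁: ΔP = 32, V ≈ 6.4 × 32^0.661 ≈ 63.25 kt.
V₂: ΔP = 44, V ≈ 6.4 × 44^0.661 ≈ 78.07 kt.
ΔV over 36 h = 14.82 kt → 24 h equivalent = 14.82 × 24/36 ≈ 9.88 kt.
10 kt < 30 kt ⇒ not rapid intensification.

10 kt, no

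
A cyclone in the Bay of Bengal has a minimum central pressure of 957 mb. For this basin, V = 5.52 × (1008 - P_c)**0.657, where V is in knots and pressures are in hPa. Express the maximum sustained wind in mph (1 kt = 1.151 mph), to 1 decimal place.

84.1 mph

ΔP = 1008 − 957 = 51 mb.
V ≈ 5.52 × 51^0.657 = 5.52 × 13.240 ≈ 73.082 kt.
73.082 × 1.151 ≈ 84.12 mph → 84.1 mph.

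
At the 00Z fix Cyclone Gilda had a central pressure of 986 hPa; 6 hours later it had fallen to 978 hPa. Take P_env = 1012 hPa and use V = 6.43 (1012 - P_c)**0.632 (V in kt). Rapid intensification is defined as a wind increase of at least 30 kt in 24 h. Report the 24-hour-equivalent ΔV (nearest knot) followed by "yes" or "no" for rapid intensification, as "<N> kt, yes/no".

V₁: ΔP = 26, V ≈ 6.43 × 26^0.632 ≈ 50.41 kt.
V₂: ΔP = 34, V ≈ 6.43 × 34^0.632 ≈ 59.72 kt.
ΔV over 6 h = 9.31 kt → 24 h equivalent = 9.31 × 24/6 ≈ 37.24 kt.
37 kt ≥ 30 kt ⇒ rapid intensification.

37 kt, yes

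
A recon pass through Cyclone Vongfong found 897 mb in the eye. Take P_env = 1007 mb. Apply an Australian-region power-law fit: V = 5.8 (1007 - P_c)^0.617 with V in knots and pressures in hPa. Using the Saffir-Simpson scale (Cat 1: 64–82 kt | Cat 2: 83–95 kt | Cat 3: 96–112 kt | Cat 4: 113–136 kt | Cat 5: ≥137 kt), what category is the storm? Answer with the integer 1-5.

ΔP = 1007 − 897 = 110 mb.
V ≈ 5.8 × 110^0.617 = 5.8 × 18.18 ≈ 105 kt.
105 kt falls in the Category 3 band.

3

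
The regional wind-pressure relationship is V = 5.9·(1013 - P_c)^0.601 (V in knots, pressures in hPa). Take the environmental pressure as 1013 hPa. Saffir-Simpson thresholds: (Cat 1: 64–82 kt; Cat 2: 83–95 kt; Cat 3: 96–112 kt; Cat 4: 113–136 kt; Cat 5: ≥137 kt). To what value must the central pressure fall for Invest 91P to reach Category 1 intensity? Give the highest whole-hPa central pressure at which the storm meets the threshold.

Category 1 begins at V = 64 kt.
Required ΔP = (64/5.9)^(1/0.601) = 10.847^1.664 ≈ 52.81 hPa.
P_c ≤ 1013 − 52.81 = 960.19, so the highest integer P_c is 960 hPa.

960 hPa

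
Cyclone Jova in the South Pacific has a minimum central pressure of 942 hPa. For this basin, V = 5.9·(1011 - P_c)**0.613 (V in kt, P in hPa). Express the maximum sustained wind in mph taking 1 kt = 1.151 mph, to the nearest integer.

91 mph

ΔP = 1011 − 942 = 69 hPa.
V ≈ 5.9 × 69^0.613 = 5.9 × 13.403 ≈ 79.080 kt.
79.080 × 1.151 ≈ 91.02 mph → 91 mph.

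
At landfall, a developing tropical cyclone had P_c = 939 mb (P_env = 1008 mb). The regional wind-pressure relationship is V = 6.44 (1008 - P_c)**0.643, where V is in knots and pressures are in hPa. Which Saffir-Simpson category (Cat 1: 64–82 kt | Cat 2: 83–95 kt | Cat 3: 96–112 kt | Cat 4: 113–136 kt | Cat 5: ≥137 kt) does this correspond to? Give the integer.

ΔP = 1008 − 939 = 69 mb.
V ≈ 6.44 × 69^0.643 = 6.44 × 15.22 ≈ 98 kt.
98 kt falls in the Category 3 band.

3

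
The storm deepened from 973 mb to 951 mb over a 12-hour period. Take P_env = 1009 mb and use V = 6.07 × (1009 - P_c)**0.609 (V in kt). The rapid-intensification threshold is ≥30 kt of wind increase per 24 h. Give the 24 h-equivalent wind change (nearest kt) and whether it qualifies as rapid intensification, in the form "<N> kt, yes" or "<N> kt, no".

V₁: ΔP = 36, V ≈ 6.07 × 36^0.609 ≈ 53.82 kt.
V₂: ΔP = 58, V ≈ 6.07 × 58^0.609 ≈ 71.96 kt.
ΔV over 12 h = 18.14 kt → 24 h equivalent = 18.14 × 24/12 ≈ 36.28 kt.
36 kt ≥ 30 kt ⇒ rapid intensification.

36 kt, yes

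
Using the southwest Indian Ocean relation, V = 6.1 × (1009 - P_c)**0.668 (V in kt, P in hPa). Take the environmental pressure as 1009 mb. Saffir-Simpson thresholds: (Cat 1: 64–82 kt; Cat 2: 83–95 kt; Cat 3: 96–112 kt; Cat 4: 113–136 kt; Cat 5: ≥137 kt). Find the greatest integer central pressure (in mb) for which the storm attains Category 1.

Category 1 begins at V = 64 kt.
Required ΔP = (64/6.1)^(1/0.668) = 10.492^1.497 ≈ 33.75 mb.
P_c ≤ 1009 − 33.75 = 975.25, so the highest integer P_c is 975 mb.

975 mb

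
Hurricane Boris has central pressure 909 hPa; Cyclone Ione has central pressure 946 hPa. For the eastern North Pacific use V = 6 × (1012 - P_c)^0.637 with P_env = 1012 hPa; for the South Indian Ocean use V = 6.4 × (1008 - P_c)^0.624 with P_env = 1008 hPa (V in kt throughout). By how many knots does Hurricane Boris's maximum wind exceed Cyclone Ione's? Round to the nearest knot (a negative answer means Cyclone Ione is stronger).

31 kt

Hurricane Boris: ΔP = 103; V ≈ 6 × 103^0.637 ≈ 114.90 kt.
Cyclone Ione: ΔP = 62; V ≈ 6.4 × 62^0.624 ≈ 84.07 kt.
Difference ≈ 114.90 − 84.07 = 30.83 → 31 kt.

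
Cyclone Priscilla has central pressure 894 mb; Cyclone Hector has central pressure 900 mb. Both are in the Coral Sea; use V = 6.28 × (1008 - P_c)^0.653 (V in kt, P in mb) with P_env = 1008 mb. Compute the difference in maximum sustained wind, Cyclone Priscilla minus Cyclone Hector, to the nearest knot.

5 kt

Cyclone Priscilla: ΔP = 114; V ≈ 6.28 × 114^0.653 ≈ 138.39 kt.
Cyclone Hector: ΔP = 108; V ≈ 6.28 × 108^0.653 ≈ 133.59 kt.
Difference ≈ 138.39 − 133.59 = 4.80 → 5 kt.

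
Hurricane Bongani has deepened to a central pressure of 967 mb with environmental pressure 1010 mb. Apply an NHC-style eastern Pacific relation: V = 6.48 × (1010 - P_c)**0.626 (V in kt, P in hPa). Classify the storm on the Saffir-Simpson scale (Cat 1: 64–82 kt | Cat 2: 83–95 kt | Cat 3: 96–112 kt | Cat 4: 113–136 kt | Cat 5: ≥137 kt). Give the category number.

1

ΔP = 1010 − 967 = 43 mb.
V ≈ 6.48 × 43^0.626 = 6.48 × 10.53 ≈ 68 kt.
68 kt falls in the Category 1 band.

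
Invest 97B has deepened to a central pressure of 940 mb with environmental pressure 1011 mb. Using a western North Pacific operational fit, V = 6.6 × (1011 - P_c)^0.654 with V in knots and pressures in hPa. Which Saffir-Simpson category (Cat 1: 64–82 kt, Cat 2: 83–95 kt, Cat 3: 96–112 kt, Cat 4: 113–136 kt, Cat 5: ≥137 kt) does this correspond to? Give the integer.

3

ΔP = 1011 − 940 = 71 mb.
V ≈ 6.6 × 71^0.654 = 6.6 × 16.25 ≈ 107 kt.
107 kt falls in the Category 3 band.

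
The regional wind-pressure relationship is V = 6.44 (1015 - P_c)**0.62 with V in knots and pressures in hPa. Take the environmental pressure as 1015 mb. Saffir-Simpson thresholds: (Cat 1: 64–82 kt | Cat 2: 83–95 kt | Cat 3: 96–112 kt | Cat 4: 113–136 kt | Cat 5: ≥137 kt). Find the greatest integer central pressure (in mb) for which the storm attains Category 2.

Category 2 begins at V = 83 kt.
Required ΔP = (83/6.44)^(1/0.62) = 12.888^1.613 ≈ 61.75 mb.
P_c ≤ 1015 − 61.75 = 953.25, so the highest integer P_c is 953 mb.

953 mb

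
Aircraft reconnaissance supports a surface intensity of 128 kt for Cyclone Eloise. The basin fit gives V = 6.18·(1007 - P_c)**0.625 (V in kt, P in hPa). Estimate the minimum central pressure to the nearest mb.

879 mb

ΔP = (V / 6.18)^(1/0.625) = (128/6.18)^1.600.
128/6.18 = 20.712; 20.712^1.600 ≈ 127.63 mb.
P_c = 1007 − 127.63 = 879.37 ≈ 879 mb.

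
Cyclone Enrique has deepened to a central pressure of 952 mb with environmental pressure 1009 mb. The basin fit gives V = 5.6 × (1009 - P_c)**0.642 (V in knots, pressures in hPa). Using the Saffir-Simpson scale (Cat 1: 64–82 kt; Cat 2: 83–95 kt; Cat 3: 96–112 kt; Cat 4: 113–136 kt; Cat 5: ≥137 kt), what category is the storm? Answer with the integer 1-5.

ΔP = 1009 − 952 = 57 mb.
V ≈ 5.6 × 57^0.642 = 5.6 × 13.41 ≈ 75 kt.
75 kt falls in the Category 1 band.

1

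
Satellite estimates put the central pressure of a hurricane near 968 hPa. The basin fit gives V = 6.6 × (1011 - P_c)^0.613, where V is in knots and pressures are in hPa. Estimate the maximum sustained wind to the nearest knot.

ΔP = 1011 − 968 = 43 hPa.
43^0.613 ≈ 10.030.
V ≈ 6.6 × 10.030 ≈ 66.2 kt.

66 kt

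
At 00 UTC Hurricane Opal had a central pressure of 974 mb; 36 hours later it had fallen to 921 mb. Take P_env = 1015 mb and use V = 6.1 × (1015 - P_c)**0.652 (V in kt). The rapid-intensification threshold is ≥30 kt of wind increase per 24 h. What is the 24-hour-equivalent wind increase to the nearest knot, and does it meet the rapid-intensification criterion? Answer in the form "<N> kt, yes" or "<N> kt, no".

33 kt, yes

V₁: ΔP = 41, V ≈ 6.1 × 41^0.652 ≈ 68.69 kt.
V₂: ΔP = 94, V ≈ 6.1 × 94^0.652 ≈ 117.98 kt.
ΔV over 36 h = 49.29 kt → 24 h equivalent = 49.29 × 24/36 ≈ 32.86 kt.
33 kt ≥ 30 kt ⇒ rapid intensification.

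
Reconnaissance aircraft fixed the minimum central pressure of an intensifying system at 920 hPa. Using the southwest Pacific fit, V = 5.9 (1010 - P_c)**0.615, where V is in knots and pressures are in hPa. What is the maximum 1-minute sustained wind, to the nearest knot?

ΔP = 1010 − 920 = 90 hPa.
90^0.615 ≈ 15.917.
V ≈ 5.9 × 15.917 ≈ 93.9 kt.

94 kt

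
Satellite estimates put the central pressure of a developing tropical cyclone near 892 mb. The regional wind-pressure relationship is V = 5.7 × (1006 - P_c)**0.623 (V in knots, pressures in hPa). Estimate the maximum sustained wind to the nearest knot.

109 kt

ΔP = 1006 − 892 = 114 mb.
114^0.623 ≈ 19.118.
V ≈ 5.7 × 19.118 ≈ 109.0 kt.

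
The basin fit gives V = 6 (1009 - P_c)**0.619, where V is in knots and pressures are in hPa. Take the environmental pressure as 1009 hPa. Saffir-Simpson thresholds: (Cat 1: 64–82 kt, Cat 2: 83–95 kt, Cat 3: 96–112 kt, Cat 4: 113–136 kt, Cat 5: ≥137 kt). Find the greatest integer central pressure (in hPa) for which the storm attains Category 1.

963 hPa

Category 1 begins at V = 64 kt.
Required ΔP = (64/6)^(1/0.619) = 10.667^1.616 ≈ 45.79 hPa.
P_c ≤ 1009 − 45.79 = 963.21, so the highest integer P_c is 963 hPa.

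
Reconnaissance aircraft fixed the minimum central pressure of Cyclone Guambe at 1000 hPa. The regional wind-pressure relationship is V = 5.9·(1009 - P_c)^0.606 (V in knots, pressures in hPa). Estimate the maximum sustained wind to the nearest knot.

22 kt

ΔP = 1009 − 1000 = 9 hPa.
9^0.606 ≈ 3.787.
V ≈ 5.9 × 3.787 ≈ 22.3 kt.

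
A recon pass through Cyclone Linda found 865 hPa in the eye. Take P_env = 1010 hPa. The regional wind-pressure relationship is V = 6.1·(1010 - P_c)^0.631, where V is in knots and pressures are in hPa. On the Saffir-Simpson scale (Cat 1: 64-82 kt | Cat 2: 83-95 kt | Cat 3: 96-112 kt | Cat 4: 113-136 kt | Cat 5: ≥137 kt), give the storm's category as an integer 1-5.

5

ΔP = 1010 − 865 = 145 hPa.
V ≈ 6.1 × 145^0.631 = 6.1 × 23.11 ≈ 141 kt.
141 kt falls in the Category 5 band.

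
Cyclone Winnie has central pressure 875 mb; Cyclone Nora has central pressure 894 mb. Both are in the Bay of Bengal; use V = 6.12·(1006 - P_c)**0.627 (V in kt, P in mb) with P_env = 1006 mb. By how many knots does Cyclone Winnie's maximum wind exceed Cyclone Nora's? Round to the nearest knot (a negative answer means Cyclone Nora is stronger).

Cyclone Winnie: ΔP = 131; V ≈ 6.12 × 131^0.627 ≈ 130.10 kt.
Cyclone Nora: ΔP = 112; V ≈ 6.12 × 112^0.627 ≈ 117.93 kt.
Difference ≈ 130.10 − 117.93 = 12.17 → 12 kt.

12 kt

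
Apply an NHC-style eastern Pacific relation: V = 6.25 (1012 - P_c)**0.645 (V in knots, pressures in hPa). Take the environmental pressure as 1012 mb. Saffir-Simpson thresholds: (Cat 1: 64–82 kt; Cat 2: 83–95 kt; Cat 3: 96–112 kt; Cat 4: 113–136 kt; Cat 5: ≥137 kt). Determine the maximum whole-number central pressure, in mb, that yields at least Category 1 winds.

975 mb

Category 1 begins at V = 64 kt.
Required ΔP = (64/6.25)^(1/0.645) = 10.240^1.550 ≈ 36.84 mb.
P_c ≤ 1012 − 36.84 = 975.16, so the highest integer P_c is 975 mb.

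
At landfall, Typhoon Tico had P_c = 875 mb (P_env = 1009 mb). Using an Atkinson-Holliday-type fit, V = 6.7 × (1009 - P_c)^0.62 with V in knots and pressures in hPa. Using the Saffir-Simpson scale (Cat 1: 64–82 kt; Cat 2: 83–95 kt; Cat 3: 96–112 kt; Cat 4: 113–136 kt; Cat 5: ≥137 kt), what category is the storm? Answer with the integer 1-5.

5

ΔP = 1009 − 875 = 134 mb.
V ≈ 6.7 × 134^0.62 = 6.7 × 20.84 ≈ 140 kt.
140 kt falls in the Category 5 band.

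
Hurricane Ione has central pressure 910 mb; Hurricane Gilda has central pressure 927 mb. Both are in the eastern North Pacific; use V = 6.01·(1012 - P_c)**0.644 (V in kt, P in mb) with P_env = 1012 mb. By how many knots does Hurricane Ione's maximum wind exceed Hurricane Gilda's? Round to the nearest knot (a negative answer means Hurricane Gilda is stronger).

Hurricane Ione: ΔP = 102; V ≈ 6.01 × 102^0.644 ≈ 118.14 kt.
Hurricane Gilda: ΔP = 85; V ≈ 6.01 × 85^0.644 ≈ 105.06 kt.
Difference ≈ 118.14 − 105.06 = 13.08 → 13 kt.

13 kt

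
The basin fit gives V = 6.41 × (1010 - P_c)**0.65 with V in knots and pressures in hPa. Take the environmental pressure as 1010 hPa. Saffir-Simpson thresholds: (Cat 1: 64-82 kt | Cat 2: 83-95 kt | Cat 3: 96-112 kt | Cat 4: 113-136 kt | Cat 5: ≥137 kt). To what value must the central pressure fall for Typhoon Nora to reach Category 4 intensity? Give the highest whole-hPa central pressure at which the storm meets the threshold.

927 hPa

Category 4 begins at V = 113 kt.
Required ΔP = (113/6.41)^(1/0.65) = 17.629^1.538 ≈ 82.65 hPa.
P_c ≤ 1010 − 82.65 = 927.35, so the highest integer P_c is 927 hPa.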